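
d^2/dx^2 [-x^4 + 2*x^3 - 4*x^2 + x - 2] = -12*x^2 + 12*x - 8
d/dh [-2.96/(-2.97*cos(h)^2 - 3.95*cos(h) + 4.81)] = (17.5824*cos(h) + 11.692)*sin(h)/(2.97*cos(h)^2 + 3.95*cos(h) - 4.81)^2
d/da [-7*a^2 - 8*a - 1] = -14*a - 8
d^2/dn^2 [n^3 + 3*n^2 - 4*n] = 6*n + 6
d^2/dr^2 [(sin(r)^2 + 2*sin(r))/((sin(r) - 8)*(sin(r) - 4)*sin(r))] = (-sin(r)^5 - 20*sin(r)^4 + 266*sin(r)^3 - 404*sin(r)^2 - 2128*sin(r) + 1216)/((sin(r) - 8)^3*(sin(r) - 4)^3)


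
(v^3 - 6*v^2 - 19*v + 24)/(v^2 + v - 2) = (v^2 - 5*v - 24)/(v + 2)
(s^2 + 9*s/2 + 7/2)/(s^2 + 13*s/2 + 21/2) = (s + 1)/(s + 3)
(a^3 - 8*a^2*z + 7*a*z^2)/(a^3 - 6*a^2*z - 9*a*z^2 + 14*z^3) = a/(a + 2*z)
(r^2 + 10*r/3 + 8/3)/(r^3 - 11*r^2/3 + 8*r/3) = (3*r^2 + 10*r + 8)/(r*(3*r^2 - 11*r + 8))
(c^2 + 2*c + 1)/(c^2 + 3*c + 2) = (c + 1)/(c + 2)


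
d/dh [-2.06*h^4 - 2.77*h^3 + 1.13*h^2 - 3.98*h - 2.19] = -8.24*h^3 - 8.31*h^2 + 2.26*h - 3.98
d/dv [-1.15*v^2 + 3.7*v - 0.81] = 3.7 - 2.3*v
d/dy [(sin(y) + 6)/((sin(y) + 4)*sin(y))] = (-12*sin(y) + cos(y)^2 - 25)*cos(y)/((sin(y) + 4)^2*sin(y)^2)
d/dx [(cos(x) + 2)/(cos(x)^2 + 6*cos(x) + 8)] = sin(x)/(cos(x) + 4)^2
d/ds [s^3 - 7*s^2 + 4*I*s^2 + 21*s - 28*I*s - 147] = 3*s^2 + s*(-14 + 8*I) + 21 - 28*I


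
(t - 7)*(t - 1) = t^2 - 8*t + 7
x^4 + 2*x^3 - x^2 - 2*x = x*(x - 1)*(x + 1)*(x + 2)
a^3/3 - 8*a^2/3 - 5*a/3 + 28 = (a/3 + 1)*(a - 7)*(a - 4)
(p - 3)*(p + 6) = p^2 + 3*p - 18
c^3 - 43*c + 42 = (c - 6)*(c - 1)*(c + 7)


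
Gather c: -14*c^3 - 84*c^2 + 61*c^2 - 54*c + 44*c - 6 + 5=-14*c^3 - 23*c^2 - 10*c - 1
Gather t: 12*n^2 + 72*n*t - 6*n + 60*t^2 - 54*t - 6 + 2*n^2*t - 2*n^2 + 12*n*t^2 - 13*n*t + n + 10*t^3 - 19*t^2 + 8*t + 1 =10*n^2 - 5*n + 10*t^3 + t^2*(12*n + 41) + t*(2*n^2 + 59*n - 46) - 5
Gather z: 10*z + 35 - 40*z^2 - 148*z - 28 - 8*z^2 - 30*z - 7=-48*z^2 - 168*z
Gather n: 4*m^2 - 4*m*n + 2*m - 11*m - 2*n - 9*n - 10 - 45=4*m^2 - 9*m + n*(-4*m - 11) - 55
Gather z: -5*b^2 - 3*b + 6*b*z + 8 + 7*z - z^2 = -5*b^2 - 3*b - z^2 + z*(6*b + 7) + 8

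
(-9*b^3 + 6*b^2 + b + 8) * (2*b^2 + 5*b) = -18*b^5 - 33*b^4 + 32*b^3 + 21*b^2 + 40*b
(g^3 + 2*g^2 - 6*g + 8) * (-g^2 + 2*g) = -g^5 + 10*g^3 - 20*g^2 + 16*g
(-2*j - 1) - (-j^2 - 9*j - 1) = j^2 + 7*j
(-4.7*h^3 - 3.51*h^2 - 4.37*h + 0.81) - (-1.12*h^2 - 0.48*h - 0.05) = -4.7*h^3 - 2.39*h^2 - 3.89*h + 0.86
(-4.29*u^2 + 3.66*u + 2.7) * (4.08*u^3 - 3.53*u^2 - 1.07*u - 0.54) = -17.5032*u^5 + 30.0765*u^4 + 2.6865*u^3 - 11.1306*u^2 - 4.8654*u - 1.458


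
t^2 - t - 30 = (t - 6)*(t + 5)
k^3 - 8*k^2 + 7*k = k*(k - 7)*(k - 1)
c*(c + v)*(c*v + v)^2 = c^4*v^2 + c^3*v^3 + 2*c^3*v^2 + 2*c^2*v^3 + c^2*v^2 + c*v^3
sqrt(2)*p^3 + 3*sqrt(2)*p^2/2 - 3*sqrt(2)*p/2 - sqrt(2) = (p - 1)*(p + 2)*(sqrt(2)*p + sqrt(2)/2)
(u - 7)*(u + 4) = u^2 - 3*u - 28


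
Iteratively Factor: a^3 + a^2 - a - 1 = (a + 1)*(a^2 - 1) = (a + 1)^2*(a - 1)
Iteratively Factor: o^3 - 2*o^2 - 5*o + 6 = (o + 2)*(o^2 - 4*o + 3) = (o - 3)*(o + 2)*(o - 1)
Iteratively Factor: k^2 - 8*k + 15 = (k - 3)*(k - 5)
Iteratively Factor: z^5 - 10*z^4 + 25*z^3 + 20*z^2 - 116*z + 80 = (z - 1)*(z^4 - 9*z^3 + 16*z^2 + 36*z - 80) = (z - 4)*(z - 1)*(z^3 - 5*z^2 - 4*z + 20) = (z - 5)*(z - 4)*(z - 1)*(z^2 - 4) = (z - 5)*(z - 4)*(z - 1)*(z + 2)*(z - 2)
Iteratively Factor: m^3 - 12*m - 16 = (m + 2)*(m^2 - 2*m - 8) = (m + 2)^2*(m - 4)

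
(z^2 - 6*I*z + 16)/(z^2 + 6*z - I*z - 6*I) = (z^2 - 6*I*z + 16)/(z^2 + z*(6 - I) - 6*I)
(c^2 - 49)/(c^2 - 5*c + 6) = (c^2 - 49)/(c^2 - 5*c + 6)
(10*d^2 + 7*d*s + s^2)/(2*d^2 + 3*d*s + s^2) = (5*d + s)/(d + s)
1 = 1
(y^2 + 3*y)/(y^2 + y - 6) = y/(y - 2)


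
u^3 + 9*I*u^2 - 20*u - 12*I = (u + I)*(u + 2*I)*(u + 6*I)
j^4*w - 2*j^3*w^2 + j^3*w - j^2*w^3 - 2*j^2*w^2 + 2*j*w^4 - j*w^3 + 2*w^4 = (j - 2*w)*(j - w)*(j + w)*(j*w + w)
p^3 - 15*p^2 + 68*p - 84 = (p - 7)*(p - 6)*(p - 2)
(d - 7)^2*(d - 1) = d^3 - 15*d^2 + 63*d - 49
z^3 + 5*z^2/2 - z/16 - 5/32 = (z - 1/4)*(z + 1/4)*(z + 5/2)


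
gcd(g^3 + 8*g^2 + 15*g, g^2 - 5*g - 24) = g + 3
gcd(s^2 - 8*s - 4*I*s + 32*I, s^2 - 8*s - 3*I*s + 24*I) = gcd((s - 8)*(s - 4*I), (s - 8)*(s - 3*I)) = s - 8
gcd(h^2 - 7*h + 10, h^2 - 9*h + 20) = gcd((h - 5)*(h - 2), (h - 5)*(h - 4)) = h - 5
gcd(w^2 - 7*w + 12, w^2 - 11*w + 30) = 1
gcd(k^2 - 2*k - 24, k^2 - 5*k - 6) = k - 6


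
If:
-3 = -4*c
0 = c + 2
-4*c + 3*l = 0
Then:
No Solution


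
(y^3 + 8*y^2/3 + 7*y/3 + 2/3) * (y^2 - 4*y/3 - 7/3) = y^5 + 4*y^4/3 - 32*y^3/9 - 26*y^2/3 - 19*y/3 - 14/9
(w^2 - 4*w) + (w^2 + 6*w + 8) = 2*w^2 + 2*w + 8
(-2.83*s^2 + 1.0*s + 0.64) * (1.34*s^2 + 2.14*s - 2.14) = -3.7922*s^4 - 4.7162*s^3 + 9.0538*s^2 - 0.7704*s - 1.3696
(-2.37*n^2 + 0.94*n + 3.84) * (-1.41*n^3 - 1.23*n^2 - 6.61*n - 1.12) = 3.3417*n^5 + 1.5897*n^4 + 9.0951*n^3 - 8.2822*n^2 - 26.4352*n - 4.3008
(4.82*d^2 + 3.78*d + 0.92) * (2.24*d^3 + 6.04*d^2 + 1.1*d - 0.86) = 10.7968*d^5 + 37.58*d^4 + 30.194*d^3 + 5.5696*d^2 - 2.2388*d - 0.7912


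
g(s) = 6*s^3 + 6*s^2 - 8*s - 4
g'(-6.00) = 568.00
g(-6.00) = -1036.00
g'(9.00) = 1558.00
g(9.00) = 4784.00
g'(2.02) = 89.69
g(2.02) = 53.78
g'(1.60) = 57.28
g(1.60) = 23.14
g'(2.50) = 134.50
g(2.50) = 107.25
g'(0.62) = 6.36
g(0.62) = -5.22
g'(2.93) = 181.69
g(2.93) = 174.99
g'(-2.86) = 104.91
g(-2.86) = -72.40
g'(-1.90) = 34.18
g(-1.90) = -8.29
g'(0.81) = 13.53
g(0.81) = -3.35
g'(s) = 18*s^2 + 12*s - 8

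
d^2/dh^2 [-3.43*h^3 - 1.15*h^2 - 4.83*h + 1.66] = -20.58*h - 2.3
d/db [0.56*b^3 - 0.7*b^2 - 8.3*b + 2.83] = 1.68*b^2 - 1.4*b - 8.3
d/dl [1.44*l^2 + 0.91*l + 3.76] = 2.88*l + 0.91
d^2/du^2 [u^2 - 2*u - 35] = 2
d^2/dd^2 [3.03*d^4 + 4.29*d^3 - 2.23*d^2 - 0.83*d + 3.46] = 36.36*d^2 + 25.74*d - 4.46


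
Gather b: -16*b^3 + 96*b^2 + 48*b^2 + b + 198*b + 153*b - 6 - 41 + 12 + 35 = -16*b^3 + 144*b^2 + 352*b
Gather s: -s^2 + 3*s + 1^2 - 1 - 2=-s^2 + 3*s - 2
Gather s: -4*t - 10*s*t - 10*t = -10*s*t - 14*t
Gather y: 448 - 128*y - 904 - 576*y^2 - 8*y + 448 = -576*y^2 - 136*y - 8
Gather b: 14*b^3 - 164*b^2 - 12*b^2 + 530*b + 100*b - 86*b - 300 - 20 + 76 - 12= 14*b^3 - 176*b^2 + 544*b - 256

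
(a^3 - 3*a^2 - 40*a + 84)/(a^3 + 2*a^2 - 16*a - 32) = (a^3 - 3*a^2 - 40*a + 84)/(a^3 + 2*a^2 - 16*a - 32)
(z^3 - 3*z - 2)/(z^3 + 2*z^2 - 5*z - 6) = (z + 1)/(z + 3)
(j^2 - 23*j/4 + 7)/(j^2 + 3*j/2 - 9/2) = (4*j^2 - 23*j + 28)/(2*(2*j^2 + 3*j - 9))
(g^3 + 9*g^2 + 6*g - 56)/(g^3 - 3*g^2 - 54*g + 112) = (g + 4)/(g - 8)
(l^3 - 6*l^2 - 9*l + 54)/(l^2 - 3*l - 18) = l - 3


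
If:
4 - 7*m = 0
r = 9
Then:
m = 4/7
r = 9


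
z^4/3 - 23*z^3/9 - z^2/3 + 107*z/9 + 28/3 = (z/3 + 1/3)*(z - 7)*(z - 3)*(z + 4/3)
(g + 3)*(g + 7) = g^2 + 10*g + 21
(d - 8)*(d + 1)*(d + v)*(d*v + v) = d^4*v + d^3*v^2 - 6*d^3*v - 6*d^2*v^2 - 15*d^2*v - 15*d*v^2 - 8*d*v - 8*v^2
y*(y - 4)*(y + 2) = y^3 - 2*y^2 - 8*y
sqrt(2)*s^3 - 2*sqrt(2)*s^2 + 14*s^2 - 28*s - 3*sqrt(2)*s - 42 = (s - 3)*(s + 7*sqrt(2))*(sqrt(2)*s + sqrt(2))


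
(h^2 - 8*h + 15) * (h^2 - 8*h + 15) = h^4 - 16*h^3 + 94*h^2 - 240*h + 225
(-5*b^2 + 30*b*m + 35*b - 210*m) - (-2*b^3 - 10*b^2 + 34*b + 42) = 2*b^3 + 5*b^2 + 30*b*m + b - 210*m - 42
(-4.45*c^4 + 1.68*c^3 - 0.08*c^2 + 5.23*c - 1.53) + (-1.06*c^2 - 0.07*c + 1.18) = -4.45*c^4 + 1.68*c^3 - 1.14*c^2 + 5.16*c - 0.35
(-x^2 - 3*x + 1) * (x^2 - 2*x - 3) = -x^4 - x^3 + 10*x^2 + 7*x - 3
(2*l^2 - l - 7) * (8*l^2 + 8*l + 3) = 16*l^4 + 8*l^3 - 58*l^2 - 59*l - 21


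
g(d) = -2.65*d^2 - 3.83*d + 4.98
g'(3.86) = -24.29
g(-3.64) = -16.19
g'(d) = -5.3*d - 3.83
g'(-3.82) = 16.42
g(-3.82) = -19.06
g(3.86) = -49.29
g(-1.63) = 4.18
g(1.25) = -3.95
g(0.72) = 0.85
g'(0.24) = -5.10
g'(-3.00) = 12.07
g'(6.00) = -35.63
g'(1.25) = -10.46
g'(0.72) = -7.65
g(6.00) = -113.40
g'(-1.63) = 4.81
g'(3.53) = -22.54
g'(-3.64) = 15.46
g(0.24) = 3.91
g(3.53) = -41.56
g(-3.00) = -7.38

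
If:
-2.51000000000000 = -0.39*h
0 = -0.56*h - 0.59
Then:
No Solution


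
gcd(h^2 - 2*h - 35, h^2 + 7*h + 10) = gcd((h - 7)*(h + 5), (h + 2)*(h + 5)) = h + 5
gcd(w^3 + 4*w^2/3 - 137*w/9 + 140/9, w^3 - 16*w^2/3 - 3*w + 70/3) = w - 7/3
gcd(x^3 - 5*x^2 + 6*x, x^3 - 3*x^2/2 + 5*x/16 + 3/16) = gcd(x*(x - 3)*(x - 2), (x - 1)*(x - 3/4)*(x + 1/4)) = 1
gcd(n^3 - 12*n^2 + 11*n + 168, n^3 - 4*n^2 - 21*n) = n^2 - 4*n - 21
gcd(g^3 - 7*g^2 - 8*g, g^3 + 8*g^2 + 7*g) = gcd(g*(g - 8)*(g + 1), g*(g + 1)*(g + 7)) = g^2 + g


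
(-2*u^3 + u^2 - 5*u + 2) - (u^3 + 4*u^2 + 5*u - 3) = -3*u^3 - 3*u^2 - 10*u + 5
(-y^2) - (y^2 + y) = -2*y^2 - y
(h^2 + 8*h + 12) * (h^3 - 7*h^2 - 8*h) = h^5 + h^4 - 52*h^3 - 148*h^2 - 96*h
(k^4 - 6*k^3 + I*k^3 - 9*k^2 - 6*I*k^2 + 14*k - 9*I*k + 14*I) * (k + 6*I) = k^5 - 6*k^4 + 7*I*k^4 - 15*k^3 - 42*I*k^3 + 50*k^2 - 63*I*k^2 + 54*k + 98*I*k - 84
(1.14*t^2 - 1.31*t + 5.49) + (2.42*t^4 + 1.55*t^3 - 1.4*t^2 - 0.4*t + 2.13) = 2.42*t^4 + 1.55*t^3 - 0.26*t^2 - 1.71*t + 7.62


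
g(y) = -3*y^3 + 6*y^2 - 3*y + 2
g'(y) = -9*y^2 + 12*y - 3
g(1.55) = 0.59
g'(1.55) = -6.02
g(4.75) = -198.39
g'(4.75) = -149.06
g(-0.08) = 2.28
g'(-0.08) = -4.02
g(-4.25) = 353.42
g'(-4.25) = -216.56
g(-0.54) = 5.84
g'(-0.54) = -12.10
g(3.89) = -95.47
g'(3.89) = -92.51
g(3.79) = -86.51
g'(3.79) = -86.80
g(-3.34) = 190.73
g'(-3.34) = -143.48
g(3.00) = -34.00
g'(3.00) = -48.00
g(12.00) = -4354.00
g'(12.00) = -1155.00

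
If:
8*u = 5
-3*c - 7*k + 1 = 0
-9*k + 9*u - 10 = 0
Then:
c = 317/216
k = -35/72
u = 5/8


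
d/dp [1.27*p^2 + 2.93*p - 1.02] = 2.54*p + 2.93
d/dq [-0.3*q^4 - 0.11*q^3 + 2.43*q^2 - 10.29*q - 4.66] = -1.2*q^3 - 0.33*q^2 + 4.86*q - 10.29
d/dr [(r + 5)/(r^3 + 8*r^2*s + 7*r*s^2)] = (r*(r^2 + 8*r*s + 7*s^2) - (r + 5)*(3*r^2 + 16*r*s + 7*s^2))/(r^2*(r^2 + 8*r*s + 7*s^2)^2)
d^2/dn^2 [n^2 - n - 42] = 2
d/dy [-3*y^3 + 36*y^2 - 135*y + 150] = -9*y^2 + 72*y - 135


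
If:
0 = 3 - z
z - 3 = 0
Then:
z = 3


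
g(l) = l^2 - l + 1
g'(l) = 2*l - 1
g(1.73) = 2.26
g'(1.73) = 2.46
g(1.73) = 2.26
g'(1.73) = 2.46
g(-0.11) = 1.12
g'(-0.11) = -1.22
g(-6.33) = 47.40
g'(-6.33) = -13.66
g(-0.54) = 1.83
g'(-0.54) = -2.08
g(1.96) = 2.88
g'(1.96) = 2.92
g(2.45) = 4.55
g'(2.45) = 3.90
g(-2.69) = 10.93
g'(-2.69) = -6.38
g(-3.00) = 13.00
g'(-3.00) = -7.00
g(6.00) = 31.00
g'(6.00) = 11.00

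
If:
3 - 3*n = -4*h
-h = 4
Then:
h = -4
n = -13/3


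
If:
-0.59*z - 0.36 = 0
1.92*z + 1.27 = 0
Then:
No Solution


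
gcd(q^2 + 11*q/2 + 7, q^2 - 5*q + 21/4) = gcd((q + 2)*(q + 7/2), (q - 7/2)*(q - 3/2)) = 1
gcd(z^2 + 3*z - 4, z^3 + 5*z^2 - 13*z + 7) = z - 1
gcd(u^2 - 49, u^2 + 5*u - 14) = u + 7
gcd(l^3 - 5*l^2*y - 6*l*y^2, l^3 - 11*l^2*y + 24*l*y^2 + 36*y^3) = -l^2 + 5*l*y + 6*y^2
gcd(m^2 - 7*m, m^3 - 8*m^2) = m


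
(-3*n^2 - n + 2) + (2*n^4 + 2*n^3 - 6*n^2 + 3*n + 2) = 2*n^4 + 2*n^3 - 9*n^2 + 2*n + 4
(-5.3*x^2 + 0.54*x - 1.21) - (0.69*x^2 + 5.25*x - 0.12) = -5.99*x^2 - 4.71*x - 1.09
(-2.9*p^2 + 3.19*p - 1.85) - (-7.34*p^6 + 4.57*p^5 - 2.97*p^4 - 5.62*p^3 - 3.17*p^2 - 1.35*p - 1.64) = 7.34*p^6 - 4.57*p^5 + 2.97*p^4 + 5.62*p^3 + 0.27*p^2 + 4.54*p - 0.21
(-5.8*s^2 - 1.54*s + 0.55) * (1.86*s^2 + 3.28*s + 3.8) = -10.788*s^4 - 21.8884*s^3 - 26.0682*s^2 - 4.048*s + 2.09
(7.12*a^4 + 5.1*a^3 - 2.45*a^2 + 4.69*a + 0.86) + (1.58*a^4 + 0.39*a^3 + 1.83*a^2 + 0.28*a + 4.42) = 8.7*a^4 + 5.49*a^3 - 0.62*a^2 + 4.97*a + 5.28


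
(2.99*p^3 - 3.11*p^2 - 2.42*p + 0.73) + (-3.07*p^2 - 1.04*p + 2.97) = 2.99*p^3 - 6.18*p^2 - 3.46*p + 3.7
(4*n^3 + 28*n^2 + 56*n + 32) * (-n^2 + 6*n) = -4*n^5 - 4*n^4 + 112*n^3 + 304*n^2 + 192*n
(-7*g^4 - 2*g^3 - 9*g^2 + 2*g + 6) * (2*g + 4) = -14*g^5 - 32*g^4 - 26*g^3 - 32*g^2 + 20*g + 24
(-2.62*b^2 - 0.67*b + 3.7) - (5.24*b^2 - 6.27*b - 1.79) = -7.86*b^2 + 5.6*b + 5.49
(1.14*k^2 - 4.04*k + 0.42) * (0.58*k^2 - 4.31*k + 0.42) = 0.6612*k^4 - 7.2566*k^3 + 18.1348*k^2 - 3.507*k + 0.1764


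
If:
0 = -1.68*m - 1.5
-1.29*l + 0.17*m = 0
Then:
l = -0.12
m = -0.89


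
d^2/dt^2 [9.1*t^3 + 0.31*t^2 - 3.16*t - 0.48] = 54.6*t + 0.62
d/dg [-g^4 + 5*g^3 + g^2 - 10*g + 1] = -4*g^3 + 15*g^2 + 2*g - 10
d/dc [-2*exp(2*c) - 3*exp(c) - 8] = (-4*exp(c) - 3)*exp(c)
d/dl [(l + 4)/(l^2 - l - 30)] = (l^2 - l - (l + 4)*(2*l - 1) - 30)/(-l^2 + l + 30)^2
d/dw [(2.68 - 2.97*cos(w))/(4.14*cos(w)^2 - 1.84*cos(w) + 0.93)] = (-12.2958*cos(w)^2 + 22.1904*cos(w) - 2.1691)*sin(w)/(17.1396*cos(w)^4 - 15.2352*cos(w)^3 + 11.086*cos(w)^2 - 3.4224*cos(w) + 0.8649)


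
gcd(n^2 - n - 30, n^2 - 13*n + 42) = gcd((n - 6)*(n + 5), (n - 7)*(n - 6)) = n - 6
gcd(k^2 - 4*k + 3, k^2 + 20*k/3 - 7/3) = 1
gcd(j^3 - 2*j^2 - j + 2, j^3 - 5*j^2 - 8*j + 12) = j - 1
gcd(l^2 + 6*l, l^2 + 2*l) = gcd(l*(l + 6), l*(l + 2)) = l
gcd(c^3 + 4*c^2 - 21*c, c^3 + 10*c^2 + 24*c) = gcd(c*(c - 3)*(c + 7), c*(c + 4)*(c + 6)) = c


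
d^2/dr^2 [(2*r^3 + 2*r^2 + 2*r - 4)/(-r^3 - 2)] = 4*(-r^6 - 3*r^5 + 24*r^4 + 14*r^3 + 12*r^2 - 24*r - 4)/(r^9 + 6*r^6 + 12*r^3 + 8)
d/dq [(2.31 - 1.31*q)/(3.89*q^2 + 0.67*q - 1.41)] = (5.0959*q^2 - 17.9718*q + 0.2994)/(15.1321*q^4 + 5.2126*q^3 - 10.5209*q^2 - 1.8894*q + 1.9881)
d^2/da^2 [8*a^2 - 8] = 16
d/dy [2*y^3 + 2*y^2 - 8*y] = 6*y^2 + 4*y - 8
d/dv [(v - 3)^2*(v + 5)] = (v - 3)*(3*v + 7)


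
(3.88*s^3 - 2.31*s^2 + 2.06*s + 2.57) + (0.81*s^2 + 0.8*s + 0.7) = 3.88*s^3 - 1.5*s^2 + 2.86*s + 3.27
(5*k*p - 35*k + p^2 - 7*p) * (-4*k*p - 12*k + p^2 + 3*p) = -20*k^2*p^2 + 80*k^2*p + 420*k^2 + k*p^3 - 4*k*p^2 - 21*k*p + p^4 - 4*p^3 - 21*p^2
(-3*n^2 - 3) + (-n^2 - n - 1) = -4*n^2 - n - 4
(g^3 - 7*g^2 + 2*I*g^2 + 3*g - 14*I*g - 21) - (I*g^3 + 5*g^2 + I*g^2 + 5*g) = g^3 - I*g^3 - 12*g^2 + I*g^2 - 2*g - 14*I*g - 21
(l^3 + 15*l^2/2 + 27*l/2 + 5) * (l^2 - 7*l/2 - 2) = l^5 + 4*l^4 - 59*l^3/4 - 229*l^2/4 - 89*l/2 - 10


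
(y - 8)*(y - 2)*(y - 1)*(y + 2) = y^4 - 9*y^3 + 4*y^2 + 36*y - 32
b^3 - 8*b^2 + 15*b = b*(b - 5)*(b - 3)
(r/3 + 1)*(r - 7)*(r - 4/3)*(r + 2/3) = r^4/3 - 14*r^3/9 - 173*r^2/27 + 158*r/27 + 56/9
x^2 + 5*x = x*(x + 5)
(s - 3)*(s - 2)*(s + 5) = s^3 - 19*s + 30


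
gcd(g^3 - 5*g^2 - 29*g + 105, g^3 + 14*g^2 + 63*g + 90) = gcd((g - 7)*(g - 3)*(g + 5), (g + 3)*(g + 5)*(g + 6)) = g + 5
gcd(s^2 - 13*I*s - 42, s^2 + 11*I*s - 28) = 1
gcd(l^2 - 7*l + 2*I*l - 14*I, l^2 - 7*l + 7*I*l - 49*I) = l - 7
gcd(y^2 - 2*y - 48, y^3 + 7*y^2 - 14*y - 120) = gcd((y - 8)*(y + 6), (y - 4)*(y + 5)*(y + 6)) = y + 6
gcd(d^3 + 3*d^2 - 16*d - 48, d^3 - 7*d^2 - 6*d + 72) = d^2 - d - 12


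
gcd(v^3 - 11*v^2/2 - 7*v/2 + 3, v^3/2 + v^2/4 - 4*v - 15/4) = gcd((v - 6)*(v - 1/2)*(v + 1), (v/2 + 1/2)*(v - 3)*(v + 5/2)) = v + 1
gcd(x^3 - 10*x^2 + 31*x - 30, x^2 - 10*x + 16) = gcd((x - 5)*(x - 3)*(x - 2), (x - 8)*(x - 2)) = x - 2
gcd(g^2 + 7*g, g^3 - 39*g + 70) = g + 7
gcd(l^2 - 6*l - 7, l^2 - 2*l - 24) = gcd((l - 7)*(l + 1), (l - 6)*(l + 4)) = 1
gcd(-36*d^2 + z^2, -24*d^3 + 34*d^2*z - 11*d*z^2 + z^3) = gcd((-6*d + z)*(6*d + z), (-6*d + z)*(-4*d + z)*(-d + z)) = -6*d + z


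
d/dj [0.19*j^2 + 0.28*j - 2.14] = 0.38*j + 0.28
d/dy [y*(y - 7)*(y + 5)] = 3*y^2 - 4*y - 35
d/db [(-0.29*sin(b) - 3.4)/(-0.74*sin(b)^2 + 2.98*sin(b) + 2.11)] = (-0.2146*sin(b)^2 - 5.032*sin(b) + 9.5201)*cos(b)/(0.5476*sin(b)^4 - 4.4104*sin(b)^3 + 5.7576*sin(b)^2 + 12.5756*sin(b) + 4.4521)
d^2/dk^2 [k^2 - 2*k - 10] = 2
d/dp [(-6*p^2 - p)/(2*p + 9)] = 3*(-4*p^2 - 36*p - 3)/(4*p^2 + 36*p + 81)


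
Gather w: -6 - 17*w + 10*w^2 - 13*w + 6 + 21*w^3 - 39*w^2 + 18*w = 21*w^3 - 29*w^2 - 12*w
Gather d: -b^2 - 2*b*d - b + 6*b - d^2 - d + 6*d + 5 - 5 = -b^2 + 5*b - d^2 + d*(5 - 2*b)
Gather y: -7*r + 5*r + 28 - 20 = 8 - 2*r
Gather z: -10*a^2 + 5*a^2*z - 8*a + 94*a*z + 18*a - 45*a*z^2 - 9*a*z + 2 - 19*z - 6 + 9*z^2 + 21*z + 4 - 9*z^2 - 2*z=-10*a^2 - 45*a*z^2 + 10*a + z*(5*a^2 + 85*a)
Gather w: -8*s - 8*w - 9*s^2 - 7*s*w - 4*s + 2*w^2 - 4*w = -9*s^2 - 12*s + 2*w^2 + w*(-7*s - 12)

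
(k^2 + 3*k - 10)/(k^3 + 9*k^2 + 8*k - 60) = 1/(k + 6)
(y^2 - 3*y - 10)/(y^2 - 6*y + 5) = (y + 2)/(y - 1)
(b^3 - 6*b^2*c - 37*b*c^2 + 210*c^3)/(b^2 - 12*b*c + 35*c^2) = b + 6*c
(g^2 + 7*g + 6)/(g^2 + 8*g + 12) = (g + 1)/(g + 2)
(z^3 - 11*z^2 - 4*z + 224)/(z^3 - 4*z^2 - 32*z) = (z - 7)/z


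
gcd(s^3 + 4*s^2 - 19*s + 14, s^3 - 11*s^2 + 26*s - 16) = s^2 - 3*s + 2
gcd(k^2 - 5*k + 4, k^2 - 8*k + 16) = k - 4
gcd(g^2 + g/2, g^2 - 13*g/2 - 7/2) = g + 1/2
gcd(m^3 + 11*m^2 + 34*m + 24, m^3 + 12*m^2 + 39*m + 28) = m^2 + 5*m + 4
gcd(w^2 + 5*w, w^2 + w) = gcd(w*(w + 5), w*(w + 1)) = w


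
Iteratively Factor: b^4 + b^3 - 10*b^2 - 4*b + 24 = (b - 2)*(b^3 + 3*b^2 - 4*b - 12) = (b - 2)*(b + 3)*(b^2 - 4) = (b - 2)*(b + 2)*(b + 3)*(b - 2)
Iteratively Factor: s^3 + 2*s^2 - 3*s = (s)*(s^2 + 2*s - 3) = s*(s - 1)*(s + 3)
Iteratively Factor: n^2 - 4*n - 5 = (n + 1)*(n - 5)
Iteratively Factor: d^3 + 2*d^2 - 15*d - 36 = (d + 3)*(d^2 - d - 12) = (d + 3)^2*(d - 4)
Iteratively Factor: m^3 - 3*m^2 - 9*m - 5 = (m + 1)*(m^2 - 4*m - 5) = (m + 1)^2*(m - 5)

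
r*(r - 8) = r^2 - 8*r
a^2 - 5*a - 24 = (a - 8)*(a + 3)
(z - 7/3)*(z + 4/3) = z^2 - z - 28/9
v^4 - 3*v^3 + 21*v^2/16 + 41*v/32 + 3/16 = (v - 2)*(v - 3/2)*(v + 1/4)^2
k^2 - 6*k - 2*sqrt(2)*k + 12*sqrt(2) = (k - 6)*(k - 2*sqrt(2))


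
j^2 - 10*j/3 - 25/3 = (j - 5)*(j + 5/3)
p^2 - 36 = (p - 6)*(p + 6)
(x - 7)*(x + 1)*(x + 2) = x^3 - 4*x^2 - 19*x - 14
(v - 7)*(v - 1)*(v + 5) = v^3 - 3*v^2 - 33*v + 35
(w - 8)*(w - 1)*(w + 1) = w^3 - 8*w^2 - w + 8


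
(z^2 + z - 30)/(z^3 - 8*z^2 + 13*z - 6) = (z^2 + z - 30)/(z^3 - 8*z^2 + 13*z - 6)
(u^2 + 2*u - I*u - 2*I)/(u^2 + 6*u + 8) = (u - I)/(u + 4)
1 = 1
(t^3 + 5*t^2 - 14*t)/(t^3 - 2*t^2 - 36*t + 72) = t*(t + 7)/(t^2 - 36)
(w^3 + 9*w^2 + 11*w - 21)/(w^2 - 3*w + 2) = (w^2 + 10*w + 21)/(w - 2)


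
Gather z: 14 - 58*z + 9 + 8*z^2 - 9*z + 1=8*z^2 - 67*z + 24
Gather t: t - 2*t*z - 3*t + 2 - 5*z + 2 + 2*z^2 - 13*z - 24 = t*(-2*z - 2) + 2*z^2 - 18*z - 20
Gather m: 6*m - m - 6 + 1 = 5*m - 5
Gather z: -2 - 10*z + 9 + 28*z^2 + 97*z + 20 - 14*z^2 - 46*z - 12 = 14*z^2 + 41*z + 15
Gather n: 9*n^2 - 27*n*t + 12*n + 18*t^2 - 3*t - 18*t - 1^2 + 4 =9*n^2 + n*(12 - 27*t) + 18*t^2 - 21*t + 3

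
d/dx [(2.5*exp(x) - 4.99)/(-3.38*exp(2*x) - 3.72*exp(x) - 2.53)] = (8.45*exp(2*x) - 33.7324*exp(x) - 24.8878)*exp(x)/(11.4244*exp(4*x) + 25.1472*exp(3*x) + 30.9412*exp(2*x) + 18.8232*exp(x) + 6.4009)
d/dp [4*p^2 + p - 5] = 8*p + 1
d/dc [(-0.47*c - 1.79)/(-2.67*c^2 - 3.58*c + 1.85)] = (1.2549*c^2 + 1.6826*c - (0.47*c + 1.79)*(5.34*c + 3.58) - 0.8695)/(2.67*c^2 + 3.58*c - 1.85)^2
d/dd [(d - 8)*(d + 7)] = 2*d - 1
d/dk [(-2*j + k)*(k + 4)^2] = (k + 4)*(-4*j + 3*k + 4)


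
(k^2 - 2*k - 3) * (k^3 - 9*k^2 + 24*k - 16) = k^5 - 11*k^4 + 39*k^3 - 37*k^2 - 40*k + 48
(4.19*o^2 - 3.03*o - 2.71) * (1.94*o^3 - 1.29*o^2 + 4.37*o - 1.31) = 8.1286*o^5 - 11.2833*o^4 + 16.9616*o^3 - 15.2341*o^2 - 7.8734*o + 3.5501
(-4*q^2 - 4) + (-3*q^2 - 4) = -7*q^2 - 8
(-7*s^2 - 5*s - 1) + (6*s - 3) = -7*s^2 + s - 4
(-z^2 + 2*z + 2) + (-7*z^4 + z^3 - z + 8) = -7*z^4 + z^3 - z^2 + z + 10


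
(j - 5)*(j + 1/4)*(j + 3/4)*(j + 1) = j^4 - 3*j^3 - 141*j^2/16 - 23*j/4 - 15/16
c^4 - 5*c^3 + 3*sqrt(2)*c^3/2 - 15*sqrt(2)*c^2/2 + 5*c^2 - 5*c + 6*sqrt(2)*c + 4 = (c - 4)*(c - 1)*(sqrt(2)*c/2 + 1)*(sqrt(2)*c + 1)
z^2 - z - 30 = (z - 6)*(z + 5)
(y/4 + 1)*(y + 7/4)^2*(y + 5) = y^4/4 + 25*y^3/8 + 873*y^2/64 + 1561*y/64 + 245/16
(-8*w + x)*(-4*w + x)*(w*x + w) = 32*w^3*x + 32*w^3 - 12*w^2*x^2 - 12*w^2*x + w*x^3 + w*x^2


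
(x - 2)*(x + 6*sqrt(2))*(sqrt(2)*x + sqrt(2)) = sqrt(2)*x^3 - sqrt(2)*x^2 + 12*x^2 - 12*x - 2*sqrt(2)*x - 24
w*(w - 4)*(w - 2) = w^3 - 6*w^2 + 8*w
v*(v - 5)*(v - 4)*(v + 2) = v^4 - 7*v^3 + 2*v^2 + 40*v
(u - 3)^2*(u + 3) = u^3 - 3*u^2 - 9*u + 27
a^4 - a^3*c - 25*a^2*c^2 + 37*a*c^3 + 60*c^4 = (a - 4*c)*(a - 3*c)*(a + c)*(a + 5*c)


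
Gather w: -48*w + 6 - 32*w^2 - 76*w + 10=-32*w^2 - 124*w + 16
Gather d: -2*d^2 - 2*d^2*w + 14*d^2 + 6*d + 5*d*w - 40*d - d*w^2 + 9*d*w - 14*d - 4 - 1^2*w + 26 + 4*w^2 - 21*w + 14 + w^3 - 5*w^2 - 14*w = d^2*(12 - 2*w) + d*(-w^2 + 14*w - 48) + w^3 - w^2 - 36*w + 36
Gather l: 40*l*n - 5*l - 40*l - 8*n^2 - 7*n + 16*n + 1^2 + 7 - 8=l*(40*n - 45) - 8*n^2 + 9*n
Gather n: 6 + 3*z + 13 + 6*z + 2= 9*z + 21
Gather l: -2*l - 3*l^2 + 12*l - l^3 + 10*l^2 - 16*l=-l^3 + 7*l^2 - 6*l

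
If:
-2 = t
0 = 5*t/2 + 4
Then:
No Solution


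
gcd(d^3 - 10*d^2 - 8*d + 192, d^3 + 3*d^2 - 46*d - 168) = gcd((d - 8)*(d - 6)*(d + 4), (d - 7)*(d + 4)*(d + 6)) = d + 4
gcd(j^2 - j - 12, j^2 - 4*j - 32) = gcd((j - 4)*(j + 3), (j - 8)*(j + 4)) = 1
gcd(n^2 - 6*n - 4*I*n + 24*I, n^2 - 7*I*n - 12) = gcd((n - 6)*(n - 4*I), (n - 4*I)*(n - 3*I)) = n - 4*I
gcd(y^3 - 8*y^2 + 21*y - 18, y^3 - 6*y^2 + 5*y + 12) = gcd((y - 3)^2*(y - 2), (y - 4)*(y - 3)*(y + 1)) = y - 3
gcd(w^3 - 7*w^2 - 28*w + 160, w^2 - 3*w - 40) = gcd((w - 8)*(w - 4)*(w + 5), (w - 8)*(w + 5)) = w^2 - 3*w - 40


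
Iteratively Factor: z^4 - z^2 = (z)*(z^3 - z) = z^2*(z^2 - 1) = z^2*(z + 1)*(z - 1)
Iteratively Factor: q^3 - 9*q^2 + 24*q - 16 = (q - 1)*(q^2 - 8*q + 16) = (q - 4)*(q - 1)*(q - 4)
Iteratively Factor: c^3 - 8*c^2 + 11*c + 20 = (c - 4)*(c^2 - 4*c - 5) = (c - 4)*(c + 1)*(c - 5)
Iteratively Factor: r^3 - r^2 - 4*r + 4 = (r - 1)*(r^2 - 4) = (r - 1)*(r + 2)*(r - 2)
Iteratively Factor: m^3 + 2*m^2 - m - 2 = (m + 2)*(m^2 - 1) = (m - 1)*(m + 2)*(m + 1)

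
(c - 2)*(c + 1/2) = c^2 - 3*c/2 - 1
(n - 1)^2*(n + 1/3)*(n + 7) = n^4 + 16*n^3/3 - 34*n^2/3 + 8*n/3 + 7/3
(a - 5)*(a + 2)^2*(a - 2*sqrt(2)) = a^4 - 2*sqrt(2)*a^3 - a^3 - 16*a^2 + 2*sqrt(2)*a^2 - 20*a + 32*sqrt(2)*a + 40*sqrt(2)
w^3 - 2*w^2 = w^2*(w - 2)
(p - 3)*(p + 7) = p^2 + 4*p - 21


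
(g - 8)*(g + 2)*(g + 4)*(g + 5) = g^4 + 3*g^3 - 50*g^2 - 264*g - 320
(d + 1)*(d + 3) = d^2 + 4*d + 3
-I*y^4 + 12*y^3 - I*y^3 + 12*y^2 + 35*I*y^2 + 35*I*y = y*(y + 5*I)*(y + 7*I)*(-I*y - I)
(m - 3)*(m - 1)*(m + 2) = m^3 - 2*m^2 - 5*m + 6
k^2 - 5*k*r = k*(k - 5*r)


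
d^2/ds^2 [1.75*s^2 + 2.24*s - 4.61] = 3.50000000000000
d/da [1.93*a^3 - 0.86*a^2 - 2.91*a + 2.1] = 5.79*a^2 - 1.72*a - 2.91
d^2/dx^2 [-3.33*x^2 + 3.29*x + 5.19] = -6.66000000000000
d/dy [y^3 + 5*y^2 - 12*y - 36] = 3*y^2 + 10*y - 12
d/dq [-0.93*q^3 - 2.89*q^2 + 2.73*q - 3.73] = -2.79*q^2 - 5.78*q + 2.73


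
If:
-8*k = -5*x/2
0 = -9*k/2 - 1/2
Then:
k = -1/9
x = -16/45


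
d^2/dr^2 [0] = 0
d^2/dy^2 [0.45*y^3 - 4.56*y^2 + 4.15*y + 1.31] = 2.7*y - 9.12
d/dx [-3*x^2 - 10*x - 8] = -6*x - 10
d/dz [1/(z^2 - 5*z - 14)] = (5 - 2*z)/(-z^2 + 5*z + 14)^2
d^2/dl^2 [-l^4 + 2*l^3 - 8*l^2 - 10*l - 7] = -12*l^2 + 12*l - 16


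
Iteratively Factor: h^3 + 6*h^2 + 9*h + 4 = (h + 1)*(h^2 + 5*h + 4) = (h + 1)^2*(h + 4)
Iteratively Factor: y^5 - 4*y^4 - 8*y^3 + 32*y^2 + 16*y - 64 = (y - 4)*(y^4 - 8*y^2 + 16) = (y - 4)*(y - 2)*(y^3 + 2*y^2 - 4*y - 8) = (y - 4)*(y - 2)*(y + 2)*(y^2 - 4) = (y - 4)*(y - 2)^2*(y + 2)*(y + 2)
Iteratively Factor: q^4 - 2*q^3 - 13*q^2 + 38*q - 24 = (q - 1)*(q^3 - q^2 - 14*q + 24) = (q - 1)*(q + 4)*(q^2 - 5*q + 6) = (q - 3)*(q - 1)*(q + 4)*(q - 2)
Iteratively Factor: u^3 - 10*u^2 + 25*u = (u - 5)*(u^2 - 5*u) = (u - 5)^2*(u)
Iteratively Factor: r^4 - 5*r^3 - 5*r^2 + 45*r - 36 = (r - 3)*(r^3 - 2*r^2 - 11*r + 12) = (r - 3)*(r + 3)*(r^2 - 5*r + 4) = (r - 3)*(r - 1)*(r + 3)*(r - 4)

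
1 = 1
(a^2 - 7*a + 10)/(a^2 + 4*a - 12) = (a - 5)/(a + 6)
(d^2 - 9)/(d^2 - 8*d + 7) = (d^2 - 9)/(d^2 - 8*d + 7)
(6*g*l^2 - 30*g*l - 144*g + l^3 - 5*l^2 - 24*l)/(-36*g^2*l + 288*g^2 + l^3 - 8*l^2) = (-l - 3)/(6*g - l)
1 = 1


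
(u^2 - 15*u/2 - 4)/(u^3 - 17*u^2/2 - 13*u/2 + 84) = (2*u + 1)/(2*u^2 - u - 21)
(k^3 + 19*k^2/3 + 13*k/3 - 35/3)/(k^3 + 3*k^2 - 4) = (3*k^2 + 22*k + 35)/(3*(k^2 + 4*k + 4))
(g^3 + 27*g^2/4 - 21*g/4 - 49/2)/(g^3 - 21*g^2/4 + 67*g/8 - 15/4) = 2*(4*g^2 + 35*g + 49)/(8*g^2 - 26*g + 15)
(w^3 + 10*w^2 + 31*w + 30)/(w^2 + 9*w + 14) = (w^2 + 8*w + 15)/(w + 7)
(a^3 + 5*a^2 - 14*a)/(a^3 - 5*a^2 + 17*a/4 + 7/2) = 4*a*(a + 7)/(4*a^2 - 12*a - 7)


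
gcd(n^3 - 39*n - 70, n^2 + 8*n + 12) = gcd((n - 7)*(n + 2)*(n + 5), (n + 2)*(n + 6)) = n + 2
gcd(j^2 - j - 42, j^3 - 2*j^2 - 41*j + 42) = j^2 - j - 42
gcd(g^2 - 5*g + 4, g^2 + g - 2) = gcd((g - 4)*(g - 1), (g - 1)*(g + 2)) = g - 1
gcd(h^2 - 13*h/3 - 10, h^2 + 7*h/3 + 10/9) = h + 5/3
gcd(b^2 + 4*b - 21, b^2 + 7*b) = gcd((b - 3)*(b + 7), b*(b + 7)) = b + 7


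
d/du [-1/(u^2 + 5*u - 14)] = (2*u + 5)/(u^2 + 5*u - 14)^2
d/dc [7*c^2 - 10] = 14*c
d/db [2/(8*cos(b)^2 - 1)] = 16*sin(2*b)/(4*cos(2*b) + 3)^2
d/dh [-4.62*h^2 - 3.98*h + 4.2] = -9.24*h - 3.98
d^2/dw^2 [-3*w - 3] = 0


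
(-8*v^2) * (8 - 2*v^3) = 16*v^5 - 64*v^2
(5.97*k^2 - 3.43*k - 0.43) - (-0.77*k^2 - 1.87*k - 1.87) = 6.74*k^2 - 1.56*k + 1.44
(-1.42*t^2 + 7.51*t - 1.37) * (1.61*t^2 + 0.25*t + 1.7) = -2.2862*t^4 + 11.7361*t^3 - 2.7422*t^2 + 12.4245*t - 2.329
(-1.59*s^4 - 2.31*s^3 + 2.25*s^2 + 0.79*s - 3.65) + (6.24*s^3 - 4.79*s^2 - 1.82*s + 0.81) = -1.59*s^4 + 3.93*s^3 - 2.54*s^2 - 1.03*s - 2.84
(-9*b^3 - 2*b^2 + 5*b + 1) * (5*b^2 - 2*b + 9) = -45*b^5 + 8*b^4 - 52*b^3 - 23*b^2 + 43*b + 9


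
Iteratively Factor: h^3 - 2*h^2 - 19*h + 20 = (h + 4)*(h^2 - 6*h + 5) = (h - 5)*(h + 4)*(h - 1)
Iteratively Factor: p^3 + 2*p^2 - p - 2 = (p - 1)*(p^2 + 3*p + 2) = (p - 1)*(p + 2)*(p + 1)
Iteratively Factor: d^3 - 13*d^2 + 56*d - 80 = (d - 4)*(d^2 - 9*d + 20) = (d - 4)^2*(d - 5)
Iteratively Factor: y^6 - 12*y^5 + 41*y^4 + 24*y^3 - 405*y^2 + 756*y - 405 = (y - 3)*(y^5 - 9*y^4 + 14*y^3 + 66*y^2 - 207*y + 135) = (y - 5)*(y - 3)*(y^4 - 4*y^3 - 6*y^2 + 36*y - 27) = (y - 5)*(y - 3)*(y + 3)*(y^3 - 7*y^2 + 15*y - 9) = (y - 5)*(y - 3)^2*(y + 3)*(y^2 - 4*y + 3) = (y - 5)*(y - 3)^2*(y - 1)*(y + 3)*(y - 3)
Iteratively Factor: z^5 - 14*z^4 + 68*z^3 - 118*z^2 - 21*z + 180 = (z - 4)*(z^4 - 10*z^3 + 28*z^2 - 6*z - 45) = (z - 5)*(z - 4)*(z^3 - 5*z^2 + 3*z + 9) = (z - 5)*(z - 4)*(z - 3)*(z^2 - 2*z - 3) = (z - 5)*(z - 4)*(z - 3)^2*(z + 1)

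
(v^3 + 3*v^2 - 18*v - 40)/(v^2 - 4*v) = v + 7 + 10/v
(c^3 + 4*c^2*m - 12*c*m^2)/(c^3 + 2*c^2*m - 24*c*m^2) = (c - 2*m)/(c - 4*m)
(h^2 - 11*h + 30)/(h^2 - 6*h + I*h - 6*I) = (h - 5)/(h + I)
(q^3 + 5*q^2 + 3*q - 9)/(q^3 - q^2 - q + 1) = (q^2 + 6*q + 9)/(q^2 - 1)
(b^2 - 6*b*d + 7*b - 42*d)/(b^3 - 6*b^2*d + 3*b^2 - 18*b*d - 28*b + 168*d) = 1/(b - 4)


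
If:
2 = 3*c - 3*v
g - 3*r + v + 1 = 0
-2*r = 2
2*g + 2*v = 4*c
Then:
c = -2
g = -4/3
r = -1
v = -8/3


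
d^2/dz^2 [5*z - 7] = 0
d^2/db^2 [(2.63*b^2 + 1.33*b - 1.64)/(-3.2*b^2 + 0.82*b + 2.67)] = (-2.8421709430404e-14*b^4 - 41.04064*b^3 - 34.06272*b^2 - 94.00128*b - 1.444418)/(32.768*b^6 - 25.1904*b^5 - 75.56736*b^4 + 41.485112*b^3 + 63.051516*b^2 - 17.537094*b - 19.034163)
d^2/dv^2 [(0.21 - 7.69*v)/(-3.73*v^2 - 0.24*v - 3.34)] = ((7.46*v + 0.24)*(7.69*v - 0.21)*(14.92*v + 0.48) - (172.1022*v + 2.1246)*(3.73*v^2 + 0.24*v + 3.34))/(3.73*v^2 + 0.24*v + 3.34)^3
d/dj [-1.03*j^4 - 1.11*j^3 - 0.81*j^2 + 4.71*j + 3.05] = -4.12*j^3 - 3.33*j^2 - 1.62*j + 4.71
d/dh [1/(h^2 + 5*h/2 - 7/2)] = 2*(-4*h - 5)/(2*h^2 + 5*h - 7)^2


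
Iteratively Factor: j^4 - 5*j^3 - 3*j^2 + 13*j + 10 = (j - 2)*(j^3 - 3*j^2 - 9*j - 5) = (j - 5)*(j - 2)*(j^2 + 2*j + 1) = (j - 5)*(j - 2)*(j + 1)*(j + 1)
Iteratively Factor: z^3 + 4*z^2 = (z + 4)*(z^2) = z*(z + 4)*(z)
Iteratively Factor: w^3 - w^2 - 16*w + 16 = (w - 4)*(w^2 + 3*w - 4) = (w - 4)*(w + 4)*(w - 1)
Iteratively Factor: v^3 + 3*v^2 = (v)*(v^2 + 3*v) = v^2*(v + 3)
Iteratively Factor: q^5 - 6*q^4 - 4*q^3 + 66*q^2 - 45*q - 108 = (q + 1)*(q^4 - 7*q^3 + 3*q^2 + 63*q - 108) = (q - 4)*(q + 1)*(q^3 - 3*q^2 - 9*q + 27) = (q - 4)*(q - 3)*(q + 1)*(q^2 - 9) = (q - 4)*(q - 3)^2*(q + 1)*(q + 3)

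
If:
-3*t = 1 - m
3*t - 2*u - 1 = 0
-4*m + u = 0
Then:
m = -2/7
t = -3/7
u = -8/7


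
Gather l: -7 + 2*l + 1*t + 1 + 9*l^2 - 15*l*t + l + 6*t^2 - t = 9*l^2 + l*(3 - 15*t) + 6*t^2 - 6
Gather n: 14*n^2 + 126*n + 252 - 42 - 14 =14*n^2 + 126*n + 196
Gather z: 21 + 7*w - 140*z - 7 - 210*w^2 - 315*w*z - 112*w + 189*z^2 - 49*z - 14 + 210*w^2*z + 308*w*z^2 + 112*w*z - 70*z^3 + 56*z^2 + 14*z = -210*w^2 - 105*w - 70*z^3 + z^2*(308*w + 245) + z*(210*w^2 - 203*w - 175)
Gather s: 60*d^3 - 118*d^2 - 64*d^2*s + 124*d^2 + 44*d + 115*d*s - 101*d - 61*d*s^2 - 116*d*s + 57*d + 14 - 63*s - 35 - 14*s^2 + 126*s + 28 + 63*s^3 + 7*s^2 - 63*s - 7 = 60*d^3 + 6*d^2 + 63*s^3 + s^2*(-61*d - 7) + s*(-64*d^2 - d)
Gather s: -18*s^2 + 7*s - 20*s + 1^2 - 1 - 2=-18*s^2 - 13*s - 2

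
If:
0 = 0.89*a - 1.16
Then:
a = 1.30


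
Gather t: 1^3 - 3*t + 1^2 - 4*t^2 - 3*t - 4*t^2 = -8*t^2 - 6*t + 2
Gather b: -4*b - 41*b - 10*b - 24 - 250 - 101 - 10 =-55*b - 385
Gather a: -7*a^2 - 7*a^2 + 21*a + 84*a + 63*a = -14*a^2 + 168*a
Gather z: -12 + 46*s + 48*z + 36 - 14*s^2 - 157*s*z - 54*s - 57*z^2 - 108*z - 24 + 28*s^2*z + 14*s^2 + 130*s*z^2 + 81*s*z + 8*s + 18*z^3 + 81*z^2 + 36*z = 18*z^3 + z^2*(130*s + 24) + z*(28*s^2 - 76*s - 24)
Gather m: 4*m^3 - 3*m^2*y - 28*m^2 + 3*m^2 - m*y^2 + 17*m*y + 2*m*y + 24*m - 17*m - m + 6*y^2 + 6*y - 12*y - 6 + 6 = 4*m^3 + m^2*(-3*y - 25) + m*(-y^2 + 19*y + 6) + 6*y^2 - 6*y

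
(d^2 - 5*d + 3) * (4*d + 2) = 4*d^3 - 18*d^2 + 2*d + 6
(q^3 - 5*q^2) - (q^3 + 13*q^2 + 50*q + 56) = -18*q^2 - 50*q - 56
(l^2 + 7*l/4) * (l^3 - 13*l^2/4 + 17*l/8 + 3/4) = l^5 - 3*l^4/2 - 57*l^3/16 + 143*l^2/32 + 21*l/16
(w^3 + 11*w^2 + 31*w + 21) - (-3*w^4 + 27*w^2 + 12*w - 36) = 3*w^4 + w^3 - 16*w^2 + 19*w + 57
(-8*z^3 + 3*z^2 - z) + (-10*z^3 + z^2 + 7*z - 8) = -18*z^3 + 4*z^2 + 6*z - 8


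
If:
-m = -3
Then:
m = 3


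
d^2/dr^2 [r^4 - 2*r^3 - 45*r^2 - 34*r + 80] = 12*r^2 - 12*r - 90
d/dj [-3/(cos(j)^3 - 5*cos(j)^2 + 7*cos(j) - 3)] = 3*(7 - 3*cos(j))*sin(j)/((cos(j) - 3)^2*(cos(j) - 1)^3)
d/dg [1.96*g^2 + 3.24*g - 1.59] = 3.92*g + 3.24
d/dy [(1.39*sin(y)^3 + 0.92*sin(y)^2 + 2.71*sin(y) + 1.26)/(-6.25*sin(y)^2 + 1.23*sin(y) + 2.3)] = (-8.6875*sin(y)^4 + 3.4194*sin(y)^3 + 27.6601*sin(y)^2 + 19.982*sin(y) + 4.6832)*cos(y)/(39.0625*sin(y)^4 - 15.375*sin(y)^3 - 27.2371*sin(y)^2 + 5.658*sin(y) + 5.29)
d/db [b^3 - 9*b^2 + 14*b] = 3*b^2 - 18*b + 14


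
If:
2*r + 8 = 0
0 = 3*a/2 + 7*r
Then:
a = 56/3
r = -4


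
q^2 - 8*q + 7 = (q - 7)*(q - 1)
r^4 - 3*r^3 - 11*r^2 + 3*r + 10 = (r - 5)*(r - 1)*(r + 1)*(r + 2)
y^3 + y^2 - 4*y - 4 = (y - 2)*(y + 1)*(y + 2)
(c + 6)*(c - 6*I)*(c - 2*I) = c^3 + 6*c^2 - 8*I*c^2 - 12*c - 48*I*c - 72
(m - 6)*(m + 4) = m^2 - 2*m - 24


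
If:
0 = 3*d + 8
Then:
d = -8/3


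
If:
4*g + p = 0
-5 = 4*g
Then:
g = -5/4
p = 5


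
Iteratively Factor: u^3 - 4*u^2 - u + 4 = (u - 4)*(u^2 - 1) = (u - 4)*(u - 1)*(u + 1)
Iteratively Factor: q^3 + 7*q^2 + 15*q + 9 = (q + 3)*(q^2 + 4*q + 3) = (q + 1)*(q + 3)*(q + 3)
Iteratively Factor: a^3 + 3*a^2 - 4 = (a + 2)*(a^2 + a - 2) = (a + 2)^2*(a - 1)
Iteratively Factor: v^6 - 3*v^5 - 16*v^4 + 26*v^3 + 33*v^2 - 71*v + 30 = (v - 5)*(v^5 + 2*v^4 - 6*v^3 - 4*v^2 + 13*v - 6) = (v - 5)*(v - 1)*(v^4 + 3*v^3 - 3*v^2 - 7*v + 6) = (v - 5)*(v - 1)^2*(v^3 + 4*v^2 + v - 6) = (v - 5)*(v - 1)^2*(v + 3)*(v^2 + v - 2) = (v - 5)*(v - 1)^3*(v + 3)*(v + 2)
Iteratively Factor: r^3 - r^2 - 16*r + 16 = (r - 4)*(r^2 + 3*r - 4) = (r - 4)*(r + 4)*(r - 1)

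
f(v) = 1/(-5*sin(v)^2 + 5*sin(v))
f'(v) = (10*sin(v)*cos(v) - 5*cos(v))/(-5*sin(v)^2 + 5*sin(v))^2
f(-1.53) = -0.10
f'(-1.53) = -0.01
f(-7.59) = -0.11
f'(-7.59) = -0.04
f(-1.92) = -0.11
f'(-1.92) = 0.06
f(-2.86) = -0.56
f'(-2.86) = 2.37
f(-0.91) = -0.14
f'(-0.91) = -0.16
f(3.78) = -0.21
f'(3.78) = 0.39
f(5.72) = -0.24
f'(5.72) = -0.52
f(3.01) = 1.75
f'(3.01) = 11.25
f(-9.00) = -0.34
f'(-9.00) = 0.98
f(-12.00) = 0.80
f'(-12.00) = 0.20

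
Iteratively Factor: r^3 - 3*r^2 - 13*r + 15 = (r - 1)*(r^2 - 2*r - 15) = (r - 5)*(r - 1)*(r + 3)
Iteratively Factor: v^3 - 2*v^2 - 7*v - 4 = (v + 1)*(v^2 - 3*v - 4) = (v + 1)^2*(v - 4)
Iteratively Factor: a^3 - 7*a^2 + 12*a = (a)*(a^2 - 7*a + 12) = a*(a - 3)*(a - 4)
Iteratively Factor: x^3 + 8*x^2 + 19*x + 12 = (x + 1)*(x^2 + 7*x + 12) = (x + 1)*(x + 4)*(x + 3)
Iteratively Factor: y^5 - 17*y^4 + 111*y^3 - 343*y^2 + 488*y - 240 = (y - 5)*(y^4 - 12*y^3 + 51*y^2 - 88*y + 48) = (y - 5)*(y - 1)*(y^3 - 11*y^2 + 40*y - 48) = (y - 5)*(y - 4)*(y - 1)*(y^2 - 7*y + 12) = (y - 5)*(y - 4)*(y - 3)*(y - 1)*(y - 4)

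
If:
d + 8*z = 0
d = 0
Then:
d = 0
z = 0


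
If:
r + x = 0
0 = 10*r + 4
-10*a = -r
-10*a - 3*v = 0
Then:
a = -1/25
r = -2/5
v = 2/15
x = 2/5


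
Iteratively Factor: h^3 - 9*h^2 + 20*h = (h - 4)*(h^2 - 5*h) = h*(h - 4)*(h - 5)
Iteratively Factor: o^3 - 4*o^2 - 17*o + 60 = (o - 3)*(o^2 - o - 20) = (o - 5)*(o - 3)*(o + 4)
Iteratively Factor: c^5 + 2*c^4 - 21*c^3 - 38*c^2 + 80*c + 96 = (c - 4)*(c^4 + 6*c^3 + 3*c^2 - 26*c - 24) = (c - 4)*(c + 3)*(c^3 + 3*c^2 - 6*c - 8) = (c - 4)*(c + 3)*(c + 4)*(c^2 - c - 2) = (c - 4)*(c + 1)*(c + 3)*(c + 4)*(c - 2)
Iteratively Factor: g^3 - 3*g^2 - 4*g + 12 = (g - 2)*(g^2 - g - 6) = (g - 3)*(g - 2)*(g + 2)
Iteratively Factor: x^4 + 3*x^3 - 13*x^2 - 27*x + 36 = (x + 4)*(x^3 - x^2 - 9*x + 9) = (x - 1)*(x + 4)*(x^2 - 9) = (x - 1)*(x + 3)*(x + 4)*(x - 3)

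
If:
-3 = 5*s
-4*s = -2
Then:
No Solution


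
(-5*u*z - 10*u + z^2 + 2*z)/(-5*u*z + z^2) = (z + 2)/z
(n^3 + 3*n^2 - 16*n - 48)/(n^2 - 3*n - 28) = (n^2 - n - 12)/(n - 7)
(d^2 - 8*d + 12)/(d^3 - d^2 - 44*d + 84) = 1/(d + 7)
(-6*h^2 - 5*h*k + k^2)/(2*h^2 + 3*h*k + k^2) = (-6*h + k)/(2*h + k)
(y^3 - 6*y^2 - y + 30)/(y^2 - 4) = (y^2 - 8*y + 15)/(y - 2)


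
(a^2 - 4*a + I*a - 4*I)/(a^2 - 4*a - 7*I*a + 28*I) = (a + I)/(a - 7*I)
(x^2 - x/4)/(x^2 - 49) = x*(4*x - 1)/(4*(x^2 - 49))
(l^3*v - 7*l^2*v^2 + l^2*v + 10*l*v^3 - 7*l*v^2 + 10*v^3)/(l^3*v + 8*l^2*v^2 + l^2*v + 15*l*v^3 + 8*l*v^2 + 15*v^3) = (l^2 - 7*l*v + 10*v^2)/(l^2 + 8*l*v + 15*v^2)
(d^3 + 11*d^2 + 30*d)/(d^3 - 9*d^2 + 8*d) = (d^2 + 11*d + 30)/(d^2 - 9*d + 8)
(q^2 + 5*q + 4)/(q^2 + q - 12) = (q + 1)/(q - 3)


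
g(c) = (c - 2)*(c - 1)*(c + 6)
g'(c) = (c - 2)*(c - 1) + (c - 2)*(c + 6) + (c - 1)*(c + 6) = 3*c^2 + 6*c - 16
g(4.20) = 71.81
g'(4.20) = 62.12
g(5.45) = 175.79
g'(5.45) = 105.81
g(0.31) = 7.36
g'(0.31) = -13.85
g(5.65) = 197.73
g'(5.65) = 113.67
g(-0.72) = 24.70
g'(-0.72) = -18.76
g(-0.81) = 26.40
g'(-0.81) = -18.89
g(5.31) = 161.35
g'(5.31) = 100.45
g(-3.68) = 61.67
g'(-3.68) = 2.55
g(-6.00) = 0.00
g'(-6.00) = 56.00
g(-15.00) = -2448.00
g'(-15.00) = 569.00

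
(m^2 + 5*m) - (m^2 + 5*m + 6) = -6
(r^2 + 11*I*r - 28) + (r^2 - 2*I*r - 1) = 2*r^2 + 9*I*r - 29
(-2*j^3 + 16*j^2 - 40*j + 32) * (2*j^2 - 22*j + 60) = -4*j^5 + 76*j^4 - 552*j^3 + 1904*j^2 - 3104*j + 1920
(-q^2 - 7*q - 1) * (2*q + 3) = -2*q^3 - 17*q^2 - 23*q - 3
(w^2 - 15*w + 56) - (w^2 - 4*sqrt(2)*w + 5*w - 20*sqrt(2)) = -20*w + 4*sqrt(2)*w + 20*sqrt(2) + 56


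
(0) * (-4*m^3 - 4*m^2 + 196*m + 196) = 0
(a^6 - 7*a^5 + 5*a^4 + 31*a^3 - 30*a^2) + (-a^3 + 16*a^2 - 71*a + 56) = a^6 - 7*a^5 + 5*a^4 + 30*a^3 - 14*a^2 - 71*a + 56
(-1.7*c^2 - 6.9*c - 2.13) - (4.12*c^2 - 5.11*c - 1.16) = -5.82*c^2 - 1.79*c - 0.97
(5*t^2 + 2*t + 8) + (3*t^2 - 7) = 8*t^2 + 2*t + 1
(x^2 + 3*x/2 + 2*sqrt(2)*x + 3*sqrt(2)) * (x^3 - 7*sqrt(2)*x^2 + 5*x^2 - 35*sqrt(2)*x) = x^5 - 5*sqrt(2)*x^4 + 13*x^4/2 - 65*sqrt(2)*x^3/2 - 41*x^3/2 - 182*x^2 - 75*sqrt(2)*x^2/2 - 210*x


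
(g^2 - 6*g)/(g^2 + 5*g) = (g - 6)/(g + 5)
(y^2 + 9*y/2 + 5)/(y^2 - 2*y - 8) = (y + 5/2)/(y - 4)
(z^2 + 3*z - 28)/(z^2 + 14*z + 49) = (z - 4)/(z + 7)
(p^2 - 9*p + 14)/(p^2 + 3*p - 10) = (p - 7)/(p + 5)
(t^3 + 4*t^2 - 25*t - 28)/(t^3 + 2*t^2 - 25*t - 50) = (t^3 + 4*t^2 - 25*t - 28)/(t^3 + 2*t^2 - 25*t - 50)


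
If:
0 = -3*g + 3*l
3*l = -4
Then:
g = -4/3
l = -4/3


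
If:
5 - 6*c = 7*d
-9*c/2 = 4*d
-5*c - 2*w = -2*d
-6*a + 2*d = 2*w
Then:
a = -20/9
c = -8/3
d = 3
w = 29/3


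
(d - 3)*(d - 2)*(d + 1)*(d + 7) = d^4 + 3*d^3 - 27*d^2 + 13*d + 42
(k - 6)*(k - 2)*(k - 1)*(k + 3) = k^4 - 6*k^3 - 7*k^2 + 48*k - 36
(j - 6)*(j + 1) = j^2 - 5*j - 6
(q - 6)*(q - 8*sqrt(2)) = q^2 - 8*sqrt(2)*q - 6*q + 48*sqrt(2)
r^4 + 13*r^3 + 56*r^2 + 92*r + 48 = (r + 1)*(r + 2)*(r + 4)*(r + 6)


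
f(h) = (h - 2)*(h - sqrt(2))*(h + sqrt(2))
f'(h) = (h - 2)*(h - sqrt(2)) + (h - 2)*(h + sqrt(2)) + (h - sqrt(2))*(h + sqrt(2))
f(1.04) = 0.88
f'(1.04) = -2.92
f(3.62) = 17.99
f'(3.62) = 22.83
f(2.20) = 0.57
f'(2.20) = 3.72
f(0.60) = 2.30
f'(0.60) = -3.32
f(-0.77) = 3.90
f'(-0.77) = 2.86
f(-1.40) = 0.14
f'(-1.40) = 9.48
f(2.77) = 4.37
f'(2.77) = 9.94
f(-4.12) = -91.64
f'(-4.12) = 65.40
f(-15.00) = -3791.00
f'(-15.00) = 733.00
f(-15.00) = -3791.00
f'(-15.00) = 733.00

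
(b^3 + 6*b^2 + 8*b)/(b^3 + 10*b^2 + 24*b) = (b + 2)/(b + 6)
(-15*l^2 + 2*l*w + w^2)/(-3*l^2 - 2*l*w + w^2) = (5*l + w)/(l + w)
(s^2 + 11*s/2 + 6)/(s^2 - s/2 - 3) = (s + 4)/(s - 2)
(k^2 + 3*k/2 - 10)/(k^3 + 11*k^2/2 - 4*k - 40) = 1/(k + 4)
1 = 1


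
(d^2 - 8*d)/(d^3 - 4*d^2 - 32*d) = 1/(d + 4)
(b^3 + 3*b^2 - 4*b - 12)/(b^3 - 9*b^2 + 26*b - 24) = (b^2 + 5*b + 6)/(b^2 - 7*b + 12)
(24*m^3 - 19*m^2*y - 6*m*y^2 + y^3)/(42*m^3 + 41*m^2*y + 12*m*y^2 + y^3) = (8*m^2 - 9*m*y + y^2)/(14*m^2 + 9*m*y + y^2)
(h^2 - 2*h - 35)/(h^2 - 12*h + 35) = (h + 5)/(h - 5)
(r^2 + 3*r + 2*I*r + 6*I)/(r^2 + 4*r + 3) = (r + 2*I)/(r + 1)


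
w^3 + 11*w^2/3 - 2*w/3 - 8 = (w - 4/3)*(w + 2)*(w + 3)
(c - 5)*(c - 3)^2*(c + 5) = c^4 - 6*c^3 - 16*c^2 + 150*c - 225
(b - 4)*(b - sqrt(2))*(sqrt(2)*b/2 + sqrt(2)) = sqrt(2)*b^3/2 - sqrt(2)*b^2 - b^2 - 4*sqrt(2)*b + 2*b + 8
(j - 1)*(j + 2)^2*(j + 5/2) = j^4 + 11*j^3/2 + 15*j^2/2 - 4*j - 10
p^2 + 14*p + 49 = (p + 7)^2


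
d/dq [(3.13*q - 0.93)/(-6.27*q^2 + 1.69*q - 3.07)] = (19.6251*q^2 - 11.6622*q - 8.0374)/(39.3129*q^4 - 21.1926*q^3 + 41.3539*q^2 - 10.3766*q + 9.4249)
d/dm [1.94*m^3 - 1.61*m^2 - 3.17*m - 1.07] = 5.82*m^2 - 3.22*m - 3.17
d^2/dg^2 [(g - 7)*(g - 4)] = 2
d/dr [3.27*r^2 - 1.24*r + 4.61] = 6.54*r - 1.24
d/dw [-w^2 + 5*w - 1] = 5 - 2*w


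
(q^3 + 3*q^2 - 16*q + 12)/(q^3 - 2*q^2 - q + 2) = (q + 6)/(q + 1)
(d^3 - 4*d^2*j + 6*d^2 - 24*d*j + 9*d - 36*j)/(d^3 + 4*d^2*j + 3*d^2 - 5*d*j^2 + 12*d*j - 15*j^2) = (d^2 - 4*d*j + 3*d - 12*j)/(d^2 + 4*d*j - 5*j^2)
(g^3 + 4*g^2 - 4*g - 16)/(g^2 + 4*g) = g - 4/g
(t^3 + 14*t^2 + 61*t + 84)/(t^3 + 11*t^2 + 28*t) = (t + 3)/t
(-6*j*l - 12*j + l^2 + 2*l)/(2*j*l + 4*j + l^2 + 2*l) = (-6*j + l)/(2*j + l)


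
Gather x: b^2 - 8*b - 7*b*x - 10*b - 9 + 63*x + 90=b^2 - 18*b + x*(63 - 7*b) + 81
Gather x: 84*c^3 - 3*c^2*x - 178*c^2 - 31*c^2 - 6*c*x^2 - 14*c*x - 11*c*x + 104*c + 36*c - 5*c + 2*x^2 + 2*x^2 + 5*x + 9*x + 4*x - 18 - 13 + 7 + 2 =84*c^3 - 209*c^2 + 135*c + x^2*(4 - 6*c) + x*(-3*c^2 - 25*c + 18) - 22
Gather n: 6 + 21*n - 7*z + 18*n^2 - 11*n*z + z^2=18*n^2 + n*(21 - 11*z) + z^2 - 7*z + 6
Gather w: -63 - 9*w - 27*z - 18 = -9*w - 27*z - 81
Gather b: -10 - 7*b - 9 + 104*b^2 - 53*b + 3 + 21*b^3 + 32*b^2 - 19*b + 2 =21*b^3 + 136*b^2 - 79*b - 14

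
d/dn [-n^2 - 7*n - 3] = -2*n - 7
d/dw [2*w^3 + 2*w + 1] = 6*w^2 + 2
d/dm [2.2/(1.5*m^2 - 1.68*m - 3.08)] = (3.696 - 6.6*m)/(-1.5*m^2 + 1.68*m + 3.08)^2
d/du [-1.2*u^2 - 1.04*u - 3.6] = -2.4*u - 1.04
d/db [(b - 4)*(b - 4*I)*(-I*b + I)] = -3*I*b^2 - b*(8 - 10*I) + 20 - 4*I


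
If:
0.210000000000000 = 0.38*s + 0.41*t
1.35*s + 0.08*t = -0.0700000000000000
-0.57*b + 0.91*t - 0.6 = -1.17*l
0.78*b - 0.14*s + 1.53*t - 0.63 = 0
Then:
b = -0.37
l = -0.13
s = -0.09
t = 0.59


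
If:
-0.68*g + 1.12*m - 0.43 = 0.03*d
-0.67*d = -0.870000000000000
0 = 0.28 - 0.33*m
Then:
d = 1.30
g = 0.71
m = 0.85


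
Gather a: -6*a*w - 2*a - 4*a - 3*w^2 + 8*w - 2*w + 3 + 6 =a*(-6*w - 6) - 3*w^2 + 6*w + 9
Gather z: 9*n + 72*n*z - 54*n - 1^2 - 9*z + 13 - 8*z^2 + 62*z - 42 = -45*n - 8*z^2 + z*(72*n + 53) - 30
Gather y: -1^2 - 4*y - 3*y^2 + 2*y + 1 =-3*y^2 - 2*y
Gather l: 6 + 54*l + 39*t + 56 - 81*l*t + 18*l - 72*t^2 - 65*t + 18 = l*(72 - 81*t) - 72*t^2 - 26*t + 80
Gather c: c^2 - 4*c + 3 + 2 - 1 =c^2 - 4*c + 4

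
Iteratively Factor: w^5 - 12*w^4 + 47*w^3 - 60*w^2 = (w)*(w^4 - 12*w^3 + 47*w^2 - 60*w) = w*(w - 3)*(w^3 - 9*w^2 + 20*w) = w*(w - 5)*(w - 3)*(w^2 - 4*w) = w^2*(w - 5)*(w - 3)*(w - 4)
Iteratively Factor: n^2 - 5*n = (n - 5)*(n)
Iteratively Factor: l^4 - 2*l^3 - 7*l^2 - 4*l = (l - 4)*(l^3 + 2*l^2 + l) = (l - 4)*(l + 1)*(l^2 + l) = l*(l - 4)*(l + 1)*(l + 1)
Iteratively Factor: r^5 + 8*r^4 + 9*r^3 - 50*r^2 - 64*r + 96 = (r + 4)*(r^4 + 4*r^3 - 7*r^2 - 22*r + 24) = (r + 4)^2*(r^3 - 7*r + 6) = (r + 3)*(r + 4)^2*(r^2 - 3*r + 2) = (r - 1)*(r + 3)*(r + 4)^2*(r - 2)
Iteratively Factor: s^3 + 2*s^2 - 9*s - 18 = (s - 3)*(s^2 + 5*s + 6) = (s - 3)*(s + 2)*(s + 3)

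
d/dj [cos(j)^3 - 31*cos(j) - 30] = (31 - 3*cos(j)^2)*sin(j)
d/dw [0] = 0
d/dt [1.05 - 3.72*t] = -3.72000000000000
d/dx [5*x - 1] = 5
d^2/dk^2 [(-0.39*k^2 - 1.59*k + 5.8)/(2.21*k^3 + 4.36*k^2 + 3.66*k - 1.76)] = (-3.809598*k^6 - 46.594314*k^5 + 266.93706*k^4 + 850.664612*k^3 + 850.847568*k^2 + 617.476416*k + 221.502304)/(10.793861*k^9 + 63.884028*k^8 + 179.661066*k^7 + 268.691584*k^6 + 195.7863*k^5 - 10.571856*k^4 - 98.947272*k^3 - 30.21216*k^2 + 34.011648*k - 5.451776)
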